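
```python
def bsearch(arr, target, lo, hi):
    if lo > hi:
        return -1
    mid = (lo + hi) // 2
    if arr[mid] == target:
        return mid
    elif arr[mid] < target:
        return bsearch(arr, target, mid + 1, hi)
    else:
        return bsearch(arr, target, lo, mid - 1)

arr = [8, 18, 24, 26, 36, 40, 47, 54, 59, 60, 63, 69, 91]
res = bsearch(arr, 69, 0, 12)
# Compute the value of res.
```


bsearch(arr, 69, 0, 12)
lo=0, hi=12, mid=6, arr[mid]=47
47 < 69, search right half
lo=7, hi=12, mid=9, arr[mid]=60
60 < 69, search right half
lo=10, hi=12, mid=11, arr[mid]=69
arr[11] == 69, found at index 11
= 11


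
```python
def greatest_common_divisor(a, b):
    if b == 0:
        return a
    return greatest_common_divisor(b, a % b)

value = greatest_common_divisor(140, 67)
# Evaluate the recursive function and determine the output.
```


greatest_common_divisor(140, 67)
= greatest_common_divisor(67, 140 % 67) = greatest_common_divisor(67, 6)
= greatest_common_divisor(6, 67 % 6) = greatest_common_divisor(6, 1)
= greatest_common_divisor(1, 6 % 1) = greatest_common_divisor(1, 0)
b == 0, return a = 1


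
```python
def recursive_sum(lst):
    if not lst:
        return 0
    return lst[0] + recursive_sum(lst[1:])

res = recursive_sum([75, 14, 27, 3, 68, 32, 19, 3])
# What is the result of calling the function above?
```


recursive_sum([75, 14, 27, 3, 68, 32, 19, 3])
= 75 + recursive_sum([14, 27, 3, 68, 32, 19, 3])
= 75 + 14 + recursive_sum([27, 3, 68, 32, 19, 3])
= 75 + 14 + 27 + recursive_sum([3, 68, 32, 19, 3])
= 75 + 14 + 27 + 3 + recursive_sum([68, 32, 19, 3])
= 75 + 14 + 27 + 3 + 68 + recursive_sum([32, 19, 3])
= 75 + 14 + 27 + 3 + 68 + 32 + recursive_sum([19, 3])
= 75 + 14 + 27 + 3 + 68 + 32 + 19 + recursive_sum([3])
= 75 + 14 + 27 + 3 + 68 + 32 + 19 + 3 + recursive_sum([])
= 75 + 14 + 27 + 3 + 68 + 32 + 19 + 3 + 0
= 241


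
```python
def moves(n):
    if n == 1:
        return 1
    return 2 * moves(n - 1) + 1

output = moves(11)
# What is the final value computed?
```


moves(11)
= 2 * moves(10) + 1
= 2 * (2 * moves(9) + 1) + 1
= 2 * (2 * (2 * moves(8) + 1) + 1) + 1
= 2 * (2 * (2 * (2 * moves(7) + 1) + 1) + 1) + 1
= 2 * (2 * (2 * (2 * (2 * moves(6) + 1) + 1) + 1) + 1) + 1
= 2 * (2 * (2 * (2 * (2 * (2 * moves(5) + 1) + 1) + 1) + 1) + 1) + 1
= 2 * (2 * (2 * (2 * (2 * (2 * (2 * moves(4) + 1) + 1) + 1) + 1) + 1) + 1) + 1
= 2 * (2 * (2 * (2 * (2 * (2 * (2 * (2 * moves(3) + 1) + 1) + 1) + 1) + 1) + 1) + 1) + 1
= 2 * (2 * (2 * (2 * (2 * (2 * (2 * (2 * (2 * moves(2) + 1) + 1) + 1) + 1) + 1) + 1) + 1) + 1) + 1
= 2 * (2 * (2 * (2 * (2 * (2 * (2 * (2 * (2 * (2 * moves(1) + 1) + 1) + 1) + 1) + 1) + 1) + 1) + 1) + 1) + 1
Now compute bottom-up:
moves(1) = 1
moves(2) = 2 * 1 + 1 = 3
moves(3) = 2 * 3 + 1 = 7
moves(4) = 2 * 7 + 1 = 15
moves(5) = 2 * 15 + 1 = 31
moves(6) = 2 * 31 + 1 = 63
moves(7) = 2 * 63 + 1 = 127
moves(8) = 2 * 127 + 1 = 255
moves(9) = 2 * 255 + 1 = 511
moves(10) = 2 * 511 + 1 = 1023
moves(11) = 2 * 1023 + 1 = 2047
= 2047


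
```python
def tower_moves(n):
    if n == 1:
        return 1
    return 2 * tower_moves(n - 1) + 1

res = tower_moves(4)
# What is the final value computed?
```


tower_moves(4)
= 2 * tower_moves(3) + 1
= 2 * (2 * tower_moves(2) + 1) + 1
= 2 * (2 * (2 * tower_moves(1) + 1) + 1) + 1
Now compute bottom-up:
tower_moves(1) = 1
tower_moves(2) = 2 * 1 + 1 = 3
tower_moves(3) = 2 * 3 + 1 = 7
tower_moves(4) = 2 * 7 + 1 = 15
= 15


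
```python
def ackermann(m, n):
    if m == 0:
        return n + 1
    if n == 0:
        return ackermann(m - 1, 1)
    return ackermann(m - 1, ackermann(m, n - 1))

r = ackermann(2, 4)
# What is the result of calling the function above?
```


ackermann(2, 4)
= ackermann(1, ackermann(2, 3))
First compute ackermann(2, 3) = 9
= ackermann(1, 9)
= 11


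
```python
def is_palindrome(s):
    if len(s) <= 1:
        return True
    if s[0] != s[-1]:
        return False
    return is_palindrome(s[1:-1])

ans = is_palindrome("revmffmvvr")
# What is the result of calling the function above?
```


is_palindrome("revmffmvvr")
"revmffmvvr": s[0]='r' == s[-1]='r' -> is_palindrome("evmffmvv")
"evmffmvv": s[0]='e' != s[-1]='v' -> False
= False


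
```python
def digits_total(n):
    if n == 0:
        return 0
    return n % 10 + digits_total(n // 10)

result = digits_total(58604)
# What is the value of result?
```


digits_total(58604)
= 4 + digits_total(5860)
= 4 + 0 + digits_total(586)
= 4 + 0 + 6 + digits_total(58)
= 4 + 0 + 6 + 8 + digits_total(5)
= 4 + 0 + 6 + 8 + 5 + digits_total(0)
= 4 + 0 + 6 + 8 + 5 + 0
= 23


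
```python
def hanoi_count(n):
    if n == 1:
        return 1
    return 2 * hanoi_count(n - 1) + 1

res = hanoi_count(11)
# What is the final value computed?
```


hanoi_count(11)
= 2 * hanoi_count(10) + 1
= 2 * (2 * hanoi_count(9) + 1) + 1
= 2 * (2 * (2 * hanoi_count(8) + 1) + 1) + 1
= 2 * (2 * (2 * (2 * hanoi_count(7) + 1) + 1) + 1) + 1
= 2 * (2 * (2 * (2 * (2 * hanoi_count(6) + 1) + 1) + 1) + 1) + 1
= 2 * (2 * (2 * (2 * (2 * (2 * hanoi_count(5) + 1) + 1) + 1) + 1) + 1) + 1
= 2 * (2 * (2 * (2 * (2 * (2 * (2 * hanoi_count(4) + 1) + 1) + 1) + 1) + 1) + 1) + 1
= 2 * (2 * (2 * (2 * (2 * (2 * (2 * (2 * hanoi_count(3) + 1) + 1) + 1) + 1) + 1) + 1) + 1) + 1
= 2 * (2 * (2 * (2 * (2 * (2 * (2 * (2 * (2 * hanoi_count(2) + 1) + 1) + 1) + 1) + 1) + 1) + 1) + 1) + 1
= 2 * (2 * (2 * (2 * (2 * (2 * (2 * (2 * (2 * (2 * hanoi_count(1) + 1) + 1) + 1) + 1) + 1) + 1) + 1) + 1) + 1) + 1
Now compute bottom-up:
hanoi_count(1) = 1
hanoi_count(2) = 2 * 1 + 1 = 3
hanoi_count(3) = 2 * 3 + 1 = 7
hanoi_count(4) = 2 * 7 + 1 = 15
hanoi_count(5) = 2 * 15 + 1 = 31
hanoi_count(6) = 2 * 31 + 1 = 63
hanoi_count(7) = 2 * 63 + 1 = 127
hanoi_count(8) = 2 * 127 + 1 = 255
hanoi_count(9) = 2 * 255 + 1 = 511
hanoi_count(10) = 2 * 511 + 1 = 1023
hanoi_count(11) = 2 * 1023 + 1 = 2047
= 2047


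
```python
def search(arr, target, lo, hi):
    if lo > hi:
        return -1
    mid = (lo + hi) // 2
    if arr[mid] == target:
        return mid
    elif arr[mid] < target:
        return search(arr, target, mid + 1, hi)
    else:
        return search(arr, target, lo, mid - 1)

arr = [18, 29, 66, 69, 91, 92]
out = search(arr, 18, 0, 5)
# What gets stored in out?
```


search(arr, 18, 0, 5)
lo=0, hi=5, mid=2, arr[mid]=66
66 > 18, search left half
lo=0, hi=1, mid=0, arr[mid]=18
arr[0] == 18, found at index 0
= 0


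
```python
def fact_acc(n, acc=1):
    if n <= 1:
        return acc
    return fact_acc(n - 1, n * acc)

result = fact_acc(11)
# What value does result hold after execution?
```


fact_acc(11, 1)
= fact_acc(10, 11 * 1) = fact_acc(10, 11)
= fact_acc(9, 10 * 11) = fact_acc(9, 110)
= fact_acc(8, 9 * 110) = fact_acc(8, 990)
= fact_acc(7, 8 * 990) = fact_acc(7, 7920)
= fact_acc(6, 7 * 7920) = fact_acc(6, 55440)
= fact_acc(5, 6 * 55440) = fact_acc(5, 332640)
= fact_acc(4, 5 * 332640) = fact_acc(4, 1663200)
= fact_acc(3, 4 * 1663200) = fact_acc(3, 6652800)
= fact_acc(2, 3 * 6652800) = fact_acc(2, 19958400)
= fact_acc(1, 2 * 19958400) = fact_acc(1, 39916800)
n <= 1, return acc = 39916800


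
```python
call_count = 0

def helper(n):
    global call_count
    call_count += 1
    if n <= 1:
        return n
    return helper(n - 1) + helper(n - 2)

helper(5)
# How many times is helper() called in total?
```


helper(5) calls helper(4) and helper(3); each non-base call branches into two more.
Let C(k) = total number of calls made by helper(k), including the call to helper(k) itself.
Base cases: C(0) = 1, C(1) = 1
Recurrence: C(k) = 1 + C(k-1) + C(k-2)
  C(2) = 1 + C(1) + C(0) = 1 + 1 + 1 = 3
  C(3) = 1 + C(2) + C(1) = 1 + 3 + 1 = 5
  C(4) = 1 + C(3) + C(2) = 1 + 5 + 3 = 9
  C(5) = 1 + C(4) + C(3) = 1 + 9 + 5 = 15
Total calls = C(5) = 15


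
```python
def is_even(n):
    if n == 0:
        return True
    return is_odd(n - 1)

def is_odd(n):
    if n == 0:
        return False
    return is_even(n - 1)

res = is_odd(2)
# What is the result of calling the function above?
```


is_odd(2)
= is_even(1)
= is_odd(0)
n == 0: return False
= False


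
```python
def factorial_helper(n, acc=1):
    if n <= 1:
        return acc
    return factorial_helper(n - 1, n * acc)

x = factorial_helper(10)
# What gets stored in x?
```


factorial_helper(10, 1)
= factorial_helper(9, 10 * 1) = factorial_helper(9, 10)
= factorial_helper(8, 9 * 10) = factorial_helper(8, 90)
= factorial_helper(7, 8 * 90) = factorial_helper(7, 720)
= factorial_helper(6, 7 * 720) = factorial_helper(6, 5040)
= factorial_helper(5, 6 * 5040) = factorial_helper(5, 30240)
= factorial_helper(4, 5 * 30240) = factorial_helper(4, 151200)
= factorial_helper(3, 4 * 151200) = factorial_helper(3, 604800)
= factorial_helper(2, 3 * 604800) = factorial_helper(2, 1814400)
= factorial_helper(1, 2 * 1814400) = factorial_helper(1, 3628800)
n <= 1, return acc = 3628800


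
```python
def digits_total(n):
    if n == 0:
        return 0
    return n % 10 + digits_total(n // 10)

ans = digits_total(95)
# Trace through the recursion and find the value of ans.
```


digits_total(95)
= 5 + digits_total(9)
= 5 + 9 + digits_total(0)
= 5 + 9 + 0
= 14


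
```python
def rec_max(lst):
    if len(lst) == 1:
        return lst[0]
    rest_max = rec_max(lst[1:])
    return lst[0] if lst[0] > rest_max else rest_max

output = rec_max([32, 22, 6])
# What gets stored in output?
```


rec_max([32, 22, 6])
= compare 32 with rec_max([22, 6])
= compare 22 with rec_max([6])
Base: rec_max([6]) = 6
compare 22 with 6: max = 22
compare 32 with 22: max = 32
= 32


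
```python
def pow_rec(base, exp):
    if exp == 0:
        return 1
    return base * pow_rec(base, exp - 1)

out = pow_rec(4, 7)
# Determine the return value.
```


pow_rec(4, 7)
= 4 * pow_rec(4, 6)
= 4 * 4 * pow_rec(4, 5)
= 4 * 4 * 4 * pow_rec(4, 4)
= 4 * 4 * 4 * 4 * pow_rec(4, 3)
= 4 * 4 * 4 * 4 * 4 * pow_rec(4, 2)
= 4 * 4 * 4 * 4 * 4 * 4 * pow_rec(4, 1)
= 4 * 4 * 4 * 4 * 4 * 4 * 4 * pow_rec(4, 0)
= 4 * 4 * 4 * 4 * 4 * 4 * 4 * 1
= 16384


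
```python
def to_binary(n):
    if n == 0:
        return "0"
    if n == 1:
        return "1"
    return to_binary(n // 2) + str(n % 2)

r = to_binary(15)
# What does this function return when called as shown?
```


to_binary(15)
= to_binary(7) + "1"
= to_binary(3) + "1" + "1"
= to_binary(1) + "1" + "1" + "1"
= "1" + "1" + "1" + "1"
= "1111"


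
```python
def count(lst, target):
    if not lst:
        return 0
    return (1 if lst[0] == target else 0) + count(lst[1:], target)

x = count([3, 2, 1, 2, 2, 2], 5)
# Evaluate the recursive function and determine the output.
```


count([3, 2, 1, 2, 2, 2], 5)
lst[0]=3 != 5: 0 + count([2, 1, 2, 2, 2], 5)
lst[0]=2 != 5: 0 + count([1, 2, 2, 2], 5)
lst[0]=1 != 5: 0 + count([2, 2, 2], 5)
lst[0]=2 != 5: 0 + count([2, 2], 5)
lst[0]=2 != 5: 0 + count([2], 5)
lst[0]=2 != 5: 0 + count([], 5)
= 0


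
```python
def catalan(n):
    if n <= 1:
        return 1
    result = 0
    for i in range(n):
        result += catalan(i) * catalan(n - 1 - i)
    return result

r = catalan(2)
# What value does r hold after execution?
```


catalan(2)
= sum of catalan(i) * catalan(2-1-i) for i in 0..1
  catalan(0)*catalan(1) = 1*1 = 1
  catalan(1)*catalan(0) = 1*1 = 1
= 1 + 1
= 2


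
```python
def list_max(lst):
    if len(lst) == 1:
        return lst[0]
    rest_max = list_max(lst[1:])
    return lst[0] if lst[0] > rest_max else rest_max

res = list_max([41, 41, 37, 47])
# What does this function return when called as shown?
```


list_max([41, 41, 37, 47])
= compare 41 with list_max([41, 37, 47])
= compare 41 with list_max([37, 47])
= compare 37 with list_max([47])
Base: list_max([47]) = 47
compare 37 with 47: max = 47
compare 41 with 47: max = 47
compare 41 with 47: max = 47
= 47


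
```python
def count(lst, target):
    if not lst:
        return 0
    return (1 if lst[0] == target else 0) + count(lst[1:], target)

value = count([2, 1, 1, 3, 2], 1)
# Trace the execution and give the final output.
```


count([2, 1, 1, 3, 2], 1)
lst[0]=2 != 1: 0 + count([1, 1, 3, 2], 1)
lst[0]=1 == 1: 1 + count([1, 3, 2], 1)
lst[0]=1 == 1: 1 + count([3, 2], 1)
lst[0]=3 != 1: 0 + count([2], 1)
lst[0]=2 != 1: 0 + count([], 1)
= 2


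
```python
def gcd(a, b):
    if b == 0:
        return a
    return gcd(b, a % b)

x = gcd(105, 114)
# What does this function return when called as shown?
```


gcd(105, 114)
= gcd(114, 105 % 114) = gcd(114, 105)
= gcd(105, 114 % 105) = gcd(105, 9)
= gcd(9, 105 % 9) = gcd(9, 6)
= gcd(6, 9 % 6) = gcd(6, 3)
= gcd(3, 6 % 3) = gcd(3, 0)
b == 0, return a = 3


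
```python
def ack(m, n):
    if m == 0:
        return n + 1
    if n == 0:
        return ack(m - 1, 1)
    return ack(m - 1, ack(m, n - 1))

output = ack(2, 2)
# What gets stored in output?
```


ack(2, 2)
= ack(1, ack(2, 1))
First compute ack(2, 1) = 5
= ack(1, 5)
= 7


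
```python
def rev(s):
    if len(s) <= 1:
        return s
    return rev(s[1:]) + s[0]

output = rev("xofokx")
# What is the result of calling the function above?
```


rev("xofokx")
= rev("ofokx") + "x"
= rev("fokx") + "o" + "x"
= rev("okx") + "f" + "o" + "x"
= rev("kx") + "o" + "f" + "o" + "x"
= rev("x") + "k" + "o" + "f" + "o" + "x"
= "x" + "k" + "o" + "f" + "o" + "x"
= "xkofox"


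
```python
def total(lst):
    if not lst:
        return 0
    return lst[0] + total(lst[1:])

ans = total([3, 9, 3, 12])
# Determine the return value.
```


total([3, 9, 3, 12])
= 3 + total([9, 3, 12])
= 3 + 9 + total([3, 12])
= 3 + 9 + 3 + total([12])
= 3 + 9 + 3 + 12 + total([])
= 3 + 9 + 3 + 12 + 0
= 27


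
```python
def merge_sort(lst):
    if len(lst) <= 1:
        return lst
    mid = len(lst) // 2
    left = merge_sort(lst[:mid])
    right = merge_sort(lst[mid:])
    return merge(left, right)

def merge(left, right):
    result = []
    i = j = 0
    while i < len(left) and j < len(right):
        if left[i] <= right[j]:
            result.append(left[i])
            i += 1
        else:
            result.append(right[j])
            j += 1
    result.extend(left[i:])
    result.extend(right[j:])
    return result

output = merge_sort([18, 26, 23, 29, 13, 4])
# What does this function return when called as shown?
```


merge_sort([18, 26, 23, 29, 13, 4])
Split into [18, 26, 23] and [29, 13, 4]
Left sorted: [18, 23, 26]
Right sorted: [4, 13, 29]
Merge [18, 23, 26] and [4, 13, 29]
= [4, 13, 18, 23, 26, 29]


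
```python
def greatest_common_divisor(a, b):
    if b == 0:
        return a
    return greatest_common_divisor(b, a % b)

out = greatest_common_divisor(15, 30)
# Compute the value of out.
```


greatest_common_divisor(15, 30)
= greatest_common_divisor(30, 15 % 30) = greatest_common_divisor(30, 15)
= greatest_common_divisor(15, 30 % 15) = greatest_common_divisor(15, 0)
b == 0, return a = 15


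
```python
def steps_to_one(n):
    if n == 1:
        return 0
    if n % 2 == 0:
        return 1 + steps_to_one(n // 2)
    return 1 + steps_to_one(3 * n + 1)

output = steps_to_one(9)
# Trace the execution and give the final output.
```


steps_to_one(9)
9 is odd -> 3*9+1 = 28 -> steps_to_one(28)
28 is even -> steps_to_one(14)
14 is even -> steps_to_one(7)
7 is odd -> 3*7+1 = 22 -> steps_to_one(22)
22 is even -> steps_to_one(11)
11 is odd -> 3*11+1 = 34 -> steps_to_one(34)
34 is even -> steps_to_one(17)
17 is odd -> 3*17+1 = 52 -> steps_to_one(52)
52 is even -> steps_to_one(26)
26 is even -> steps_to_one(13)
13 is odd -> 3*13+1 = 40 -> steps_to_one(40)
40 is even -> steps_to_one(20)
20 is even -> steps_to_one(10)
10 is even -> steps_to_one(5)
5 is odd -> 3*5+1 = 16 -> steps_to_one(16)
16 is even -> steps_to_one(8)
8 is even -> steps_to_one(4)
4 is even -> steps_to_one(2)
2 is even -> steps_to_one(1)
Reached 1 after 19 steps
= 19


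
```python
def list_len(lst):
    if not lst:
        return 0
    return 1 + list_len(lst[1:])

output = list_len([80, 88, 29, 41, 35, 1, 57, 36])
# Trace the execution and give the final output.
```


list_len([80, 88, 29, 41, 35, 1, 57, 36])
= 1 + list_len([88, 29, 41, 35, 1, 57, 36])
= 1 + 1 + list_len([29, 41, 35, 1, 57, 36])
= 1 + 1 + 1 + list_len([41, 35, 1, 57, 36])
= 1 + 1 + 1 + 1 + list_len([35, 1, 57, 36])
= 1 + 1 + 1 + 1 + 1 + list_len([1, 57, 36])
= 1 + 1 + 1 + 1 + 1 + 1 + list_len([57, 36])
= 1 + 1 + 1 + 1 + 1 + 1 + 1 + list_len([36])
= 1 + 1 + 1 + 1 + 1 + 1 + 1 + 1 + list_len([])
= 1 + 1 + 1 + 1 + 1 + 1 + 1 + 1 + 0
= 8


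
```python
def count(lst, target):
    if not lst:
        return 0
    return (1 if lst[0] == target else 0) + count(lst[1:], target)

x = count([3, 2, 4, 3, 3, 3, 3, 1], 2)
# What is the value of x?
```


count([3, 2, 4, 3, 3, 3, 3, 1], 2)
lst[0]=3 != 2: 0 + count([2, 4, 3, 3, 3, 3, 1], 2)
lst[0]=2 == 2: 1 + count([4, 3, 3, 3, 3, 1], 2)
lst[0]=4 != 2: 0 + count([3, 3, 3, 3, 1], 2)
lst[0]=3 != 2: 0 + count([3, 3, 3, 1], 2)
lst[0]=3 != 2: 0 + count([3, 3, 1], 2)
lst[0]=3 != 2: 0 + count([3, 1], 2)
lst[0]=3 != 2: 0 + count([1], 2)
lst[0]=1 != 2: 0 + count([], 2)
= 1


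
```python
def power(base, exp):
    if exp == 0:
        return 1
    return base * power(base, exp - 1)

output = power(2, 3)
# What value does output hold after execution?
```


power(2, 3)
= 2 * power(2, 2)
= 2 * 2 * power(2, 1)
= 2 * 2 * 2 * power(2, 0)
= 2 * 2 * 2 * 1
= 8


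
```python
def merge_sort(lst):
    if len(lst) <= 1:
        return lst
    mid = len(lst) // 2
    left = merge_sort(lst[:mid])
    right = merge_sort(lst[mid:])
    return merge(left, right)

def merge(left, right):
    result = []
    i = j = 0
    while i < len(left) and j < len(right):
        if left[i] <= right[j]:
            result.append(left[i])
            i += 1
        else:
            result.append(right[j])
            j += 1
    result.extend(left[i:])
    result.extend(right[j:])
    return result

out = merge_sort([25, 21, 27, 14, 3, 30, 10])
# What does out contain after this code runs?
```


merge_sort([25, 21, 27, 14, 3, 30, 10])
Split into [25, 21, 27] and [14, 3, 30, 10]
Left sorted: [21, 25, 27]
Right sorted: [3, 10, 14, 30]
Merge [21, 25, 27] and [3, 10, 14, 30]
= [3, 10, 14, 21, 25, 27, 30]


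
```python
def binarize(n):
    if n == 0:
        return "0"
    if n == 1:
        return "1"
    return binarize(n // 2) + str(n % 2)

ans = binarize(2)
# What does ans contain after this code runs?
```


binarize(2)
= binarize(1) + "0"
= "1" + "0"
= "10"


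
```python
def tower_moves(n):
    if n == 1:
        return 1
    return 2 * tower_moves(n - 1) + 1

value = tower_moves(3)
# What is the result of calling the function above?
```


tower_moves(3)
= 2 * tower_moves(2) + 1
= 2 * (2 * tower_moves(1) + 1) + 1
Now compute bottom-up:
tower_moves(1) = 1
tower_moves(2) = 2 * 1 + 1 = 3
tower_moves(3) = 2 * 3 + 1 = 7
= 7


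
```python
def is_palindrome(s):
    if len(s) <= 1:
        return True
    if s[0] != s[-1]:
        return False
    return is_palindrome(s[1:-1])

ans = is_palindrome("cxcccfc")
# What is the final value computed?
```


is_palindrome("cxcccfc")
"cxcccfc": s[0]='c' == s[-1]='c' -> is_palindrome("xcccf")
"xcccf": s[0]='x' != s[-1]='f' -> False
= False


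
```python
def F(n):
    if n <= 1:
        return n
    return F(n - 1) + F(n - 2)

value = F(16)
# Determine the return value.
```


F(16)
= F(15) + F(14)
= (F(14) + F(13)) + F(14)
Computing bottom-up: F(0)=0, F(1)=1, F(2)=1, F(3)=2, F(4)=3, F(5)=5, F(6)=8, F(7)=13, F(8)=21, F(9)=34, F(10)=55, F(11)=89, F(12)=144, F(13)=233, F(14)=377, F(15)=610, F(16)=987
= 987


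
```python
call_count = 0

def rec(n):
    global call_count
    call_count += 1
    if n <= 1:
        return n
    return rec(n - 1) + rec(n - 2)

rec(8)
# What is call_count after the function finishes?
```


rec(8) calls rec(7) and rec(6); each non-base call branches into two more.
Let C(k) = total number of calls made by rec(k), including the call to rec(k) itself.
Base cases: C(0) = 1, C(1) = 1
Recurrence: C(k) = 1 + C(k-1) + C(k-2)
  C(2) = 1 + C(1) + C(0) = 1 + 1 + 1 = 3
  C(3) = 1 + C(2) + C(1) = 1 + 3 + 1 = 5
  C(4) = 1 + C(3) + C(2) = 1 + 5 + 3 = 9
  C(5) = 1 + C(4) + C(3) = 1 + 9 + 5 = 15
  C(6) = 1 + C(5) + C(4) = 1 + 15 + 9 = 25
  C(7) = 1 + C(6) + C(5) = 1 + 25 + 15 = 41
  C(8) = 1 + C(7) + C(6) = 1 + 41 + 25 = 67
Total calls = C(8) = 67


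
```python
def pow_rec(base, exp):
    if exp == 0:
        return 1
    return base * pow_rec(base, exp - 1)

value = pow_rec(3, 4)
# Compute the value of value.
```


pow_rec(3, 4)
= 3 * pow_rec(3, 3)
= 3 * 3 * pow_rec(3, 2)
= 3 * 3 * 3 * pow_rec(3, 1)
= 3 * 3 * 3 * 3 * pow_rec(3, 0)
= 3 * 3 * 3 * 3 * 1
= 81


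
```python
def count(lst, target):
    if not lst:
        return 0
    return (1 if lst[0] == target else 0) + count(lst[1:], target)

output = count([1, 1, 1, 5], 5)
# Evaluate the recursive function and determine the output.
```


count([1, 1, 1, 5], 5)
lst[0]=1 != 5: 0 + count([1, 1, 5], 5)
lst[0]=1 != 5: 0 + count([1, 5], 5)
lst[0]=1 != 5: 0 + count([5], 5)
lst[0]=5 == 5: 1 + count([], 5)
= 1


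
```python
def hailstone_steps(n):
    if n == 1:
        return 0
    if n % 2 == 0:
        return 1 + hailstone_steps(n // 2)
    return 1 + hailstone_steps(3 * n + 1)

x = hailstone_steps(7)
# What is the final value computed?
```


hailstone_steps(7)
7 is odd -> 3*7+1 = 22 -> hailstone_steps(22)
22 is even -> hailstone_steps(11)
11 is odd -> 3*11+1 = 34 -> hailstone_steps(34)
34 is even -> hailstone_steps(17)
17 is odd -> 3*17+1 = 52 -> hailstone_steps(52)
52 is even -> hailstone_steps(26)
26 is even -> hailstone_steps(13)
13 is odd -> 3*13+1 = 40 -> hailstone_steps(40)
40 is even -> hailstone_steps(20)
20 is even -> hailstone_steps(10)
10 is even -> hailstone_steps(5)
5 is odd -> 3*5+1 = 16 -> hailstone_steps(16)
16 is even -> hailstone_steps(8)
8 is even -> hailstone_steps(4)
4 is even -> hailstone_steps(2)
2 is even -> hailstone_steps(1)
Reached 1 after 16 steps
= 16


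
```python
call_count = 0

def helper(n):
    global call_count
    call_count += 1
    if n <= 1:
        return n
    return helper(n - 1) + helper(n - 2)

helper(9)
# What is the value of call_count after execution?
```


helper(9) calls helper(8) and helper(7); each non-base call branches into two more.
Let C(k) = total number of calls made by helper(k), including the call to helper(k) itself.
Base cases: C(0) = 1, C(1) = 1
Recurrence: C(k) = 1 + C(k-1) + C(k-2)
  C(2) = 1 + C(1) + C(0) = 1 + 1 + 1 = 3
  C(3) = 1 + C(2) + C(1) = 1 + 3 + 1 = 5
  C(4) = 1 + C(3) + C(2) = 1 + 5 + 3 = 9
  C(5) = 1 + C(4) + C(3) = 1 + 9 + 5 = 15
  C(6) = 1 + C(5) + C(4) = 1 + 15 + 9 = 25
  C(7) = 1 + C(6) + C(5) = 1 + 25 + 15 = 41
  C(8) = 1 + C(7) + C(6) = 1 + 41 + 25 = 67
  C(9) = 1 + C(8) + C(7) = 1 + 67 + 41 = 109
Total calls = C(9) = 109


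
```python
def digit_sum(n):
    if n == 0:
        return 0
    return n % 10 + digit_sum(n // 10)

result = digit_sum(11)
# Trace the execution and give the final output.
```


digit_sum(11)
= 1 + digit_sum(1)
= 1 + 1 + digit_sum(0)
= 1 + 1 + 0
= 2


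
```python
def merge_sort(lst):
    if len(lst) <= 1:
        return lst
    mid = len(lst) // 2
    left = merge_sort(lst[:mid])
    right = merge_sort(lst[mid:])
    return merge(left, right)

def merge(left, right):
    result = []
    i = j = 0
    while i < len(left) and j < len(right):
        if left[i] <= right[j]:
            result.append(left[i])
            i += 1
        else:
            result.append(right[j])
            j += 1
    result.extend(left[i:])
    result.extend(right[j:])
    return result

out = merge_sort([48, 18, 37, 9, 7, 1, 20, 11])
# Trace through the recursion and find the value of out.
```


merge_sort([48, 18, 37, 9, 7, 1, 20, 11])
Split into [48, 18, 37, 9] and [7, 1, 20, 11]
Left sorted: [9, 18, 37, 48]
Right sorted: [1, 7, 11, 20]
Merge [9, 18, 37, 48] and [1, 7, 11, 20]
= [1, 7, 9, 11, 18, 20, 37, 48]


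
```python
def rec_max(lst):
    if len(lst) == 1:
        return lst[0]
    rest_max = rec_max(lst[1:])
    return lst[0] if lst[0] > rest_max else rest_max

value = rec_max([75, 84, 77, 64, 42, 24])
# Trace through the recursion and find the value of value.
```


rec_max([75, 84, 77, 64, 42, 24])
= compare 75 with rec_max([84, 77, 64, 42, 24])
= compare 84 with rec_max([77, 64, 42, 24])
= compare 77 with rec_max([64, 42, 24])
= compare 64 with rec_max([42, 24])
= compare 42 with rec_max([24])
Base: rec_max([24]) = 24
compare 42 with 24: max = 42
compare 64 with 42: max = 64
compare 77 with 64: max = 77
compare 84 with 77: max = 84
compare 75 with 84: max = 84
= 84


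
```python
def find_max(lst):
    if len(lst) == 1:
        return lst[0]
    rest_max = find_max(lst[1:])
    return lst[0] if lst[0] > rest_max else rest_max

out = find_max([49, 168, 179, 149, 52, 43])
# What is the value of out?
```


find_max([49, 168, 179, 149, 52, 43])
= compare 49 with find_max([168, 179, 149, 52, 43])
= compare 168 with find_max([179, 149, 52, 43])
= compare 179 with find_max([149, 52, 43])
= compare 149 with find_max([52, 43])
= compare 52 with find_max([43])
Base: find_max([43]) = 43
compare 52 with 43: max = 52
compare 149 with 52: max = 149
compare 179 with 149: max = 179
compare 168 with 179: max = 179
compare 49 with 179: max = 179
= 179


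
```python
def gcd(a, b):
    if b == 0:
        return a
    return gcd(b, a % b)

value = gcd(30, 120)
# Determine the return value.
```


gcd(30, 120)
= gcd(120, 30 % 120) = gcd(120, 30)
= gcd(30, 120 % 30) = gcd(30, 0)
b == 0, return a = 30


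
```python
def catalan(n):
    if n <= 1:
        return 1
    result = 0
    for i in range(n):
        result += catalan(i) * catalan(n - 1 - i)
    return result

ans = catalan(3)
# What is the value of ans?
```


catalan(3)
= sum of catalan(i) * catalan(3-1-i) for i in 0..2
First compute sub-values bottom-up:
  catalan(0) = 1, catalan(1) = 1
  catalan(2) = 1*1 + 1*1 = 2
Now catalan(3):
  catalan(0)*catalan(2) = 1*2 = 2
  catalan(1)*catalan(1) = 1*1 = 1
  catalan(2)*catalan(0) = 2*1 = 2
= 2 + 1 + 2
= 5


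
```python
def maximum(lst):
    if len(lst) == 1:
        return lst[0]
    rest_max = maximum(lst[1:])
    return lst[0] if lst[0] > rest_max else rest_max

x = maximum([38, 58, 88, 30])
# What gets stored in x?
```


maximum([38, 58, 88, 30])
= compare 38 with maximum([58, 88, 30])
= compare 58 with maximum([88, 30])
= compare 88 with maximum([30])
Base: maximum([30]) = 30
compare 88 with 30: max = 88
compare 58 with 88: max = 88
compare 38 with 88: max = 88
= 88


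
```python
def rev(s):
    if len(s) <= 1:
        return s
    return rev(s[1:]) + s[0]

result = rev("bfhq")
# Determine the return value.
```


rev("bfhq")
= rev("fhq") + "b"
= rev("hq") + "f" + "b"
= rev("q") + "h" + "f" + "b"
= "q" + "h" + "f" + "b"
= "qhfb"


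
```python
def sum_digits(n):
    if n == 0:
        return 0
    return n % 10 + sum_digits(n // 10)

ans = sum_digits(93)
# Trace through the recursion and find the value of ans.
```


sum_digits(93)
= 3 + sum_digits(9)
= 3 + 9 + sum_digits(0)
= 3 + 9 + 0
= 12


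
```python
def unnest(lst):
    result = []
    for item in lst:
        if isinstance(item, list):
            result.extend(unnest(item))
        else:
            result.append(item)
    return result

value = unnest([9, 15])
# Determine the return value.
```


unnest([9, 15])
Processing each element:
  9 is not a list -> append 9
  15 is not a list -> append 15
= [9, 15]


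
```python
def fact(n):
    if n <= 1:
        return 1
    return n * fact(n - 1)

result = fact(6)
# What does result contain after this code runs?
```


fact(6)
= 6 * fact(5)
= 6 * 5 * fact(4)
= 6 * 5 * 4 * fact(3)
= 6 * 5 * 4 * 3 * fact(2)
= 6 * 5 * 4 * 3 * 2 * fact(1)
= 6 * 5 * 4 * 3 * 2 * 1
= 720


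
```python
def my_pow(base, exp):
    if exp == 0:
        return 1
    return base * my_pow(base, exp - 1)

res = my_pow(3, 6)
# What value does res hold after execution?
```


my_pow(3, 6)
= 3 * my_pow(3, 5)
= 3 * 3 * my_pow(3, 4)
= 3 * 3 * 3 * my_pow(3, 3)
= 3 * 3 * 3 * 3 * my_pow(3, 2)
= 3 * 3 * 3 * 3 * 3 * my_pow(3, 1)
= 3 * 3 * 3 * 3 * 3 * 3 * my_pow(3, 0)
= 3 * 3 * 3 * 3 * 3 * 3 * 1
= 729


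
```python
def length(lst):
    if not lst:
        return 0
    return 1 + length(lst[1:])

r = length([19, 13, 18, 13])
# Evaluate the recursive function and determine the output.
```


length([19, 13, 18, 13])
= 1 + length([13, 18, 13])
= 1 + 1 + length([18, 13])
= 1 + 1 + 1 + length([13])
= 1 + 1 + 1 + 1 + length([])
= 1 + 1 + 1 + 1 + 0
= 4


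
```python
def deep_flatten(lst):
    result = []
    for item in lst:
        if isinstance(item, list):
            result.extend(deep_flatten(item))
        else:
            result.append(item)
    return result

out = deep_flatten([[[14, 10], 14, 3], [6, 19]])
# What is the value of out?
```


deep_flatten([[[14, 10], 14, 3], [6, 19]])
Processing each element:
  [[14, 10], 14, 3] is a list -> deep_flatten recursively -> [14, 10, 14, 3]
  [6, 19] is a list -> deep_flatten recursively -> [6, 19]
= [14, 10, 14, 3, 6, 19]


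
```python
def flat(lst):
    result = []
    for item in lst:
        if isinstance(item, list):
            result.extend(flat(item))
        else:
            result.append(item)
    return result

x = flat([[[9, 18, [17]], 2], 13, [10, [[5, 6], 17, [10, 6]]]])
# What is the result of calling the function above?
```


flat([[[9, 18, [17]], 2], 13, [10, [[5, 6], 17, [10, 6]]]])
Processing each element:
  [[9, 18, [17]], 2] is a list -> flat recursively -> [9, 18, 17, 2]
  13 is not a list -> append 13
  [10, [[5, 6], 17, [10, 6]]] is a list -> flat recursively -> [10, 5, 6, 17, 10, 6]
= [9, 18, 17, 2, 13, 10, 5, 6, 17, 10, 6]


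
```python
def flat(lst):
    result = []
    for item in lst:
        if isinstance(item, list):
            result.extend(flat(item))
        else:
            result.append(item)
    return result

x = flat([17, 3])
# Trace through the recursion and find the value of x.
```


flat([17, 3])
Processing each element:
  17 is not a list -> append 17
  3 is not a list -> append 3
= [17, 3]


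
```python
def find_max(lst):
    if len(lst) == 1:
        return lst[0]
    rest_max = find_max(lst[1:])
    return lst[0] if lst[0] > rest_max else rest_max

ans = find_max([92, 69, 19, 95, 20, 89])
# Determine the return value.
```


find_max([92, 69, 19, 95, 20, 89])
= compare 92 with find_max([69, 19, 95, 20, 89])
= compare 69 with find_max([19, 95, 20, 89])
= compare 19 with find_max([95, 20, 89])
= compare 95 with find_max([20, 89])
= compare 20 with find_max([89])
Base: find_max([89]) = 89
compare 20 with 89: max = 89
compare 95 with 89: max = 95
compare 19 with 95: max = 95
compare 69 with 95: max = 95
compare 92 with 95: max = 95
= 95


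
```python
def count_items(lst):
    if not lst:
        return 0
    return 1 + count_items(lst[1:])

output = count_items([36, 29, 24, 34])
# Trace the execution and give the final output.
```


count_items([36, 29, 24, 34])
= 1 + count_items([29, 24, 34])
= 1 + 1 + count_items([24, 34])
= 1 + 1 + 1 + count_items([34])
= 1 + 1 + 1 + 1 + count_items([])
= 1 + 1 + 1 + 1 + 0
= 4


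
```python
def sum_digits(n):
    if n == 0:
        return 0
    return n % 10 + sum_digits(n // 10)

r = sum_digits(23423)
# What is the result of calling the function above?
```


sum_digits(23423)
= 3 + sum_digits(2342)
= 3 + 2 + sum_digits(234)
= 3 + 2 + 4 + sum_digits(23)
= 3 + 2 + 4 + 3 + sum_digits(2)
= 3 + 2 + 4 + 3 + 2 + sum_digits(0)
= 3 + 2 + 4 + 3 + 2 + 0
= 14


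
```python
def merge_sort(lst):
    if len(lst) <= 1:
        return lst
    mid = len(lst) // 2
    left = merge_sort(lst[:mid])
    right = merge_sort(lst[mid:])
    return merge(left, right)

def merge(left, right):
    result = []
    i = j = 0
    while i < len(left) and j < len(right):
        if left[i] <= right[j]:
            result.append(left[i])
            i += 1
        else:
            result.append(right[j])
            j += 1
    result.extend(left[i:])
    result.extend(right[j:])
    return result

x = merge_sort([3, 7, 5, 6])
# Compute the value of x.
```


merge_sort([3, 7, 5, 6])
Split into [3, 7] and [5, 6]
Left sorted: [3, 7]
Right sorted: [5, 6]
Merge [3, 7] and [5, 6]
= [3, 5, 6, 7]


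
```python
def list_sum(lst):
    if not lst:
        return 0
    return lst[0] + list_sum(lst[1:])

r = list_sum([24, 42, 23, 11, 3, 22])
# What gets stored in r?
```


list_sum([24, 42, 23, 11, 3, 22])
= 24 + list_sum([42, 23, 11, 3, 22])
= 24 + 42 + list_sum([23, 11, 3, 22])
= 24 + 42 + 23 + list_sum([11, 3, 22])
= 24 + 42 + 23 + 11 + list_sum([3, 22])
= 24 + 42 + 23 + 11 + 3 + list_sum([22])
= 24 + 42 + 23 + 11 + 3 + 22 + list_sum([])
= 24 + 42 + 23 + 11 + 3 + 22 + 0
= 125


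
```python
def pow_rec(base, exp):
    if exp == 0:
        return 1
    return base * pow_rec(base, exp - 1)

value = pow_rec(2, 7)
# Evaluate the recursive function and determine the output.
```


pow_rec(2, 7)
= 2 * pow_rec(2, 6)
= 2 * 2 * pow_rec(2, 5)
= 2 * 2 * 2 * pow_rec(2, 4)
= 2 * 2 * 2 * 2 * pow_rec(2, 3)
= 2 * 2 * 2 * 2 * 2 * pow_rec(2, 2)
= 2 * 2 * 2 * 2 * 2 * 2 * pow_rec(2, 1)
= 2 * 2 * 2 * 2 * 2 * 2 * 2 * pow_rec(2, 0)
= 2 * 2 * 2 * 2 * 2 * 2 * 2 * 1
= 128


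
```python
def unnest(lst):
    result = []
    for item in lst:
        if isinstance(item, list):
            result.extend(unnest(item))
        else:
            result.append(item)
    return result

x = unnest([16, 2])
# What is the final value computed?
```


unnest([16, 2])
Processing each element:
  16 is not a list -> append 16
  2 is not a list -> append 2
= [16, 2]


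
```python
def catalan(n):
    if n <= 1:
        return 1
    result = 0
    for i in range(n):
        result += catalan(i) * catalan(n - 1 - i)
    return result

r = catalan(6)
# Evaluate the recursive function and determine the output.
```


catalan(6)
= sum of catalan(i) * catalan(6-1-i) for i in 0..5
First compute sub-values bottom-up:
  catalan(0) = 1, catalan(1) = 1
  catalan(2) = 1*1 + 1*1 = 2
  catalan(3) = 1*2 + 1*1 + 2*1 = 5
  catalan(4) = 1*5 + 1*2 + 2*1 + 5*1 = 14
  catalan(5) = 1*14 + 1*5 + 2*2 + 5*1 + 14*1 = 42
Now catalan(6):
  catalan(0)*catalan(5) = 1*42 = 42
  catalan(1)*catalan(4) = 1*14 = 14
  catalan(2)*catalan(3) = 2*5 = 10
  catalan(3)*catalan(2) = 5*2 = 10
  catalan(4)*catalan(1) = 14*1 = 14
  catalan(5)*catalan(0) = 42*1 = 42
= 42 + 14 + 10 + 10 + 14 + 42
= 132


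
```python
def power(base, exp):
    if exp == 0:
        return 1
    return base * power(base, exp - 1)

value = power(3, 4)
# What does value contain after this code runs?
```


power(3, 4)
= 3 * power(3, 3)
= 3 * 3 * power(3, 2)
= 3 * 3 * 3 * power(3, 1)
= 3 * 3 * 3 * 3 * power(3, 0)
= 3 * 3 * 3 * 3 * 1
= 81


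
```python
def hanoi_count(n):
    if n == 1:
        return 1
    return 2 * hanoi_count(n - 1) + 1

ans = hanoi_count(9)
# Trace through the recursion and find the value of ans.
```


hanoi_count(9)
= 2 * hanoi_count(8) + 1
= 2 * (2 * hanoi_count(7) + 1) + 1
= 2 * (2 * (2 * hanoi_count(6) + 1) + 1) + 1
= 2 * (2 * (2 * (2 * hanoi_count(5) + 1) + 1) + 1) + 1
= 2 * (2 * (2 * (2 * (2 * hanoi_count(4) + 1) + 1) + 1) + 1) + 1
= 2 * (2 * (2 * (2 * (2 * (2 * hanoi_count(3) + 1) + 1) + 1) + 1) + 1) + 1
= 2 * (2 * (2 * (2 * (2 * (2 * (2 * hanoi_count(2) + 1) + 1) + 1) + 1) + 1) + 1) + 1
= 2 * (2 * (2 * (2 * (2 * (2 * (2 * (2 * hanoi_count(1) + 1) + 1) + 1) + 1) + 1) + 1) + 1) + 1
Now compute bottom-up:
hanoi_count(1) = 1
hanoi_count(2) = 2 * 1 + 1 = 3
hanoi_count(3) = 2 * 3 + 1 = 7
hanoi_count(4) = 2 * 7 + 1 = 15
hanoi_count(5) = 2 * 15 + 1 = 31
hanoi_count(6) = 2 * 31 + 1 = 63
hanoi_count(7) = 2 * 63 + 1 = 127
hanoi_count(8) = 2 * 127 + 1 = 255
hanoi_count(9) = 2 * 255 + 1 = 511
= 511


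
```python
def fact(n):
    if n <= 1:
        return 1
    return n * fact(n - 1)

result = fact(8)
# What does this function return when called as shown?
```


fact(8)
= 8 * fact(7)
= 8 * 7 * fact(6)
= 8 * 7 * 6 * fact(5)
= 8 * 7 * 6 * 5 * fact(4)
= 8 * 7 * 6 * 5 * 4 * fact(3)
= 8 * 7 * 6 * 5 * 4 * 3 * fact(2)
= 8 * 7 * 6 * 5 * 4 * 3 * 2 * fact(1)
= 8 * 7 * 6 * 5 * 4 * 3 * 2 * 1
= 40320


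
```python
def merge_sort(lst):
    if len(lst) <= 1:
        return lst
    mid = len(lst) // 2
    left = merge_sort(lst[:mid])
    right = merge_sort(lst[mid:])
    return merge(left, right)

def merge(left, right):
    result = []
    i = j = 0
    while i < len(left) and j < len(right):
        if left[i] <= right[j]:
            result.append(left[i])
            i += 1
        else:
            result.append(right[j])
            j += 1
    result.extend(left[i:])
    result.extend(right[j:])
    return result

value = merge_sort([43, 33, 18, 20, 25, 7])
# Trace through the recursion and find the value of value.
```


merge_sort([43, 33, 18, 20, 25, 7])
Split into [43, 33, 18] and [20, 25, 7]
Left sorted: [18, 33, 43]
Right sorted: [7, 20, 25]
Merge [18, 33, 43] and [7, 20, 25]
= [7, 18, 20, 25, 33, 43]


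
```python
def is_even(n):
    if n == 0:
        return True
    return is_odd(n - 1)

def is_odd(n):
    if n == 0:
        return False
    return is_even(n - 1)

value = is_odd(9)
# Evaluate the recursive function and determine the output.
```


is_odd(9)
= is_even(8)
= is_odd(7)
= is_even(6)
= is_odd(5)
= is_even(4)
= is_odd(3)
= is_even(2)
= is_odd(1)
= is_even(0)
n == 0: return True
= True


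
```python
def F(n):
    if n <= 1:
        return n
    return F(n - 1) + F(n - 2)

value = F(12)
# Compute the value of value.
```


F(12)
= F(11) + F(10)
= (F(10) + F(9)) + F(10)
Computing bottom-up: F(0)=0, F(1)=1, F(2)=1, F(3)=2, F(4)=3, F(5)=5, F(6)=8, F(7)=13, F(8)=21, F(9)=34, F(10)=55, F(11)=89, F(12)=144
= 144


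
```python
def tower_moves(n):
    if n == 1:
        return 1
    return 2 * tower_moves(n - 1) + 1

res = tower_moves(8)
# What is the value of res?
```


tower_moves(8)
= 2 * tower_moves(7) + 1
= 2 * (2 * tower_moves(6) + 1) + 1
= 2 * (2 * (2 * tower_moves(5) + 1) + 1) + 1
= 2 * (2 * (2 * (2 * tower_moves(4) + 1) + 1) + 1) + 1
= 2 * (2 * (2 * (2 * (2 * tower_moves(3) + 1) + 1) + 1) + 1) + 1
= 2 * (2 * (2 * (2 * (2 * (2 * tower_moves(2) + 1) + 1) + 1) + 1) + 1) + 1
= 2 * (2 * (2 * (2 * (2 * (2 * (2 * tower_moves(1) + 1) + 1) + 1) + 1) + 1) + 1) + 1
Now compute bottom-up:
tower_moves(1) = 1
tower_moves(2) = 2 * 1 + 1 = 3
tower_moves(3) = 2 * 3 + 1 = 7
tower_moves(4) = 2 * 7 + 1 = 15
tower_moves(5) = 2 * 15 + 1 = 31
tower_moves(6) = 2 * 31 + 1 = 63
tower_moves(7) = 2 * 63 + 1 = 127
tower_moves(8) = 2 * 127 + 1 = 255
= 255


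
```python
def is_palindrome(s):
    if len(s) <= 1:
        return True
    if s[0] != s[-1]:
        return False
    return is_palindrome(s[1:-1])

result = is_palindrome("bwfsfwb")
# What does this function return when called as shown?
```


is_palindrome("bwfsfwb")
"bwfsfwb": s[0]='b' == s[-1]='b' -> is_palindrome("wfsfw")
"wfsfw": s[0]='w' == s[-1]='w' -> is_palindrome("fsf")
"fsf": s[0]='f' == s[-1]='f' -> is_palindrome("s")
"s": len <= 1 -> True
= True


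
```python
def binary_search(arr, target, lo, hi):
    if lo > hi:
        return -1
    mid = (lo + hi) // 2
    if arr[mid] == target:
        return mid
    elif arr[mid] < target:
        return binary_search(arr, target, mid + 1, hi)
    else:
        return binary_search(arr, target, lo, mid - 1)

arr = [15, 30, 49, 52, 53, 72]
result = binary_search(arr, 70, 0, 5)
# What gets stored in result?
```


binary_search(arr, 70, 0, 5)
lo=0, hi=5, mid=2, arr[mid]=49
49 < 70, search right half
lo=3, hi=5, mid=4, arr[mid]=53
53 < 70, search right half
lo=5, hi=5, mid=5, arr[mid]=72
72 > 70, search left half
lo > hi, target not found, return -1
= -1


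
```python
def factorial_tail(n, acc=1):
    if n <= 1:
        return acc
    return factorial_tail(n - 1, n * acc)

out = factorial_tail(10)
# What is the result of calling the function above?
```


factorial_tail(10, 1)
= factorial_tail(9, 10 * 1) = factorial_tail(9, 10)
= factorial_tail(8, 9 * 10) = factorial_tail(8, 90)
= factorial_tail(7, 8 * 90) = factorial_tail(7, 720)
= factorial_tail(6, 7 * 720) = factorial_tail(6, 5040)
= factorial_tail(5, 6 * 5040) = factorial_tail(5, 30240)
= factorial_tail(4, 5 * 30240) = factorial_tail(4, 151200)
= factorial_tail(3, 4 * 151200) = factorial_tail(3, 604800)
= factorial_tail(2, 3 * 604800) = factorial_tail(2, 1814400)
= factorial_tail(1, 2 * 1814400) = factorial_tail(1, 3628800)
n <= 1, return acc = 3628800
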